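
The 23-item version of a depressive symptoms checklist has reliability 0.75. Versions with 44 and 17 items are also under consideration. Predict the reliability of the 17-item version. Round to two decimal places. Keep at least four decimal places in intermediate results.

0.69

The 44-item form is not needed; work directly from the 23-item form with n = 17/23 = 0.7391.
r_{17} = n·r / (1 + (n − 1)·r) = 0.5543 / 0.8043 ≈ 0.6892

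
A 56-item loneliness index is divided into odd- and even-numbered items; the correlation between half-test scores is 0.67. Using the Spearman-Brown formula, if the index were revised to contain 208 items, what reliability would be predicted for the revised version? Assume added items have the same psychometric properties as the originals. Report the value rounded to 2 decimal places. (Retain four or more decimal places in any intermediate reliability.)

0.94

Spearman-Brown correction (n = 2): r_full = 2·0.67/(1 + 0.67) = 0.8024
Length factor from 56 to 208 items: n = 208/56 = 3.7143
r_new = n·r_full / (1 + (n − 1)·r_full) = 2.9804 / 3.1780 ≈ 0.9378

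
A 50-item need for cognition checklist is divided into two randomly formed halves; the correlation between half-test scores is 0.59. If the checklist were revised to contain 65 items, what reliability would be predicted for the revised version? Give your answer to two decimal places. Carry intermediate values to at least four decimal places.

0.79

Full-test reliability from the split-half r: r_full = 2(0.59)/(1 + 0.59) = 0.7421
Then adjust to 65 items: n = 65/50 = 1.3000
r_new = n·r_full / (1 + (n − 1)·r_full) = 0.9647 / 1.2226 ≈ 0.7891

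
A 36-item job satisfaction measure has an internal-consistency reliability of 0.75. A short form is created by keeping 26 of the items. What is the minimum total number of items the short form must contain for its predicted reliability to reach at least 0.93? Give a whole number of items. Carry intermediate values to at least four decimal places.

Short-form reliability: n = 26/36 = 0.7222; r_26 = n·r/(1+(n−1)r) ≈ 0.6842
Length factor from the short form to reach 0.93: n' = 0.93(1 − 0.6842) / [0.6842(1 − 0.93)] ≈ 6.1322
Total items = 6.1322 × 26 = 159.44, rounded up to 160.

160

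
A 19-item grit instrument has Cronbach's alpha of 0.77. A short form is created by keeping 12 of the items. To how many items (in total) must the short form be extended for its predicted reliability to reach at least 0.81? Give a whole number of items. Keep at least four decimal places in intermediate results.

25

First, r for the 12-item form: n = 12/19 = 0.6316, so r_12 = 0.6316·0.77/(1 + (0.6316 − 1)·0.77) = 0.6789
Length factor from the short form to reach 0.81: n' = 0.81(1 − 0.6789) / [0.6789(1 − 0.81)] ≈ 2.0163
Items = 2.0163 × 12 ≈ 24.20 → 25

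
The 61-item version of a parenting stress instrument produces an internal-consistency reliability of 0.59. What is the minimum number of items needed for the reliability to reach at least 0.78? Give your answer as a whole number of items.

151

Rearranging the Spearman-Brown formula for n,
n = r_target (1 − r_old) / [ r_old (1 − r_target) ]
n = 0.78 × (1 − 0.59) / [ 0.59 × (1 − 0.78) ]
n = 0.3198 / 0.1298 ≈ 2.4638
2.4638 × 61 = 150.29 → 151 items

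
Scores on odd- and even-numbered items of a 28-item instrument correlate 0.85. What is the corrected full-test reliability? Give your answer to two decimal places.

0.92

Each half is half the length of the full test, so the full test is n = 2 times a half.
r_full = 2r_hh / (1 + r_hh) = 2 × 0.85 / (1 + 0.85)
       = 1.7000 / 1.8500 = 0.9189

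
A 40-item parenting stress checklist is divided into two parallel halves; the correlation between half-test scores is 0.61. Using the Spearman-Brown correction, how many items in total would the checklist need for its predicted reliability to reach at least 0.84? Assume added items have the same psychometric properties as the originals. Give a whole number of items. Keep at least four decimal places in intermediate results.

68

Corrected full-test reliability: r_full = 2 × 0.61 / (1 + 0.61) ≈ 0.7578
Solve Spearman-Brown for n: n = 0.84(1 − 0.7578) / [0.7578(1 − 0.84)] = 1.6779
Required items = 1.6779 × 40 = 67.12, so 68 items.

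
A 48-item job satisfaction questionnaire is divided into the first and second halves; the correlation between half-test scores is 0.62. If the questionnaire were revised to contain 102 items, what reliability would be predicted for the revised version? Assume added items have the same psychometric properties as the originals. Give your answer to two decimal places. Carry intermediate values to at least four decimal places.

Spearman-Brown correction (n = 2): r_full = 2·0.62/(1 + 0.62) = 0.7654
Length factor from 48 to 102 items: n = 102/48 = 2.1250
r_new = n·r_full / (1 + (n − 1)·r_full) = 1.6265 / 1.8611 ≈ 0.8739

0.87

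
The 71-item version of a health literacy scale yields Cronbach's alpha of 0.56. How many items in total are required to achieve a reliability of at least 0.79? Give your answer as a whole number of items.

210

n = 0.79(1 − 0.56) / [0.56(1 − 0.79)]
  = 0.3476 / 0.1176 = 2.9558
Items needed = n × 71 = 2.9558 × 71 ≈ 209.86 → round up to 210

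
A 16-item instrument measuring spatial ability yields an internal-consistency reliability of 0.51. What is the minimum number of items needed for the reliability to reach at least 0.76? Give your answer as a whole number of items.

49

n = [0.76 × 0.49] / [0.51 × 0.24]
  = 0.3724 / 0.1224 = 3.0425
3.0425 × 16 = 48.68 → 49 items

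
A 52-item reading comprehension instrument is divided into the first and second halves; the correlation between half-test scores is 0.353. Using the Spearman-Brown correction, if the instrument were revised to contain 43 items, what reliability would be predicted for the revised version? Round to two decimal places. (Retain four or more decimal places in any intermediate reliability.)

0.47

Spearman-Brown correction (n = 2): r_full = 2·0.353/(1 + 0.353) = 0.5218
Length factor from 52 to 43 items: n = 43/52 = 0.8269
r_new = n·r_full / (1 + (n − 1)·r_full) = 0.4315 / 0.9097 ≈ 0.4743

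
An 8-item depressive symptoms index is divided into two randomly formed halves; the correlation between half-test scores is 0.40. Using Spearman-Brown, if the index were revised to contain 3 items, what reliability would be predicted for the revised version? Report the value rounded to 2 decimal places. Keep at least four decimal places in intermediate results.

0.33

First correct the split-half correlation to full-test reliability: r_full = 2 × 0.40 / (1 + 0.40) ≈ 0.5714
Length factor from 8 to 3 items: n = 3/8 = 0.3750
r_new = n·r_full / (1 + (n − 1)·r_full) = 0.2143 / 0.6429 ≈ 0.3333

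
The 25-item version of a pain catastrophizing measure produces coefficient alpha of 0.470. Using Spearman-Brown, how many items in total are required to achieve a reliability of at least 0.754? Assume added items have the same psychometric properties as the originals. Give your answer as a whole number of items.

Invert Spearman-Brown to solve for n:
n = r_target (1 − r_old) / [ r_old (1 − r_target) ]
n = [0.754 × 0.530] / [0.470 × 0.246]
n = 0.399620 / 0.115620 ≈ 3.4563
Items needed = n × 25 = 3.4563 × 25 ≈ 86.41 → round up to 87

87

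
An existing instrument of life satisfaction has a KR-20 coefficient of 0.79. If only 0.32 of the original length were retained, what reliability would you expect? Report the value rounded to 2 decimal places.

By Spearman-Brown, r_new = n r / (1 + (n − 1) r).
r_new = (0.32 × 0.79) / (1 + (0.32 − 1) × 0.79)
     = 0.2528 / 0.4628 = 0.5462

0.55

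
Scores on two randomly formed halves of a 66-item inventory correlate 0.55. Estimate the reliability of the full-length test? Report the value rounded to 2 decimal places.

0.71

r_full = 2r_hh / (1 + r_hh) = 2 × 0.55 / (1 + 0.55)
r_full = 1.1000 / 1.5500 ≈ 0.7097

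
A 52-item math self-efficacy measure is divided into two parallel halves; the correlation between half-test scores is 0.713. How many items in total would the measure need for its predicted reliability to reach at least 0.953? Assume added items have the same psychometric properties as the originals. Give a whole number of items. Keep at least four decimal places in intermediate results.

Corrected full-test reliability: r_full = 2 × 0.713 / (1 + 0.713) ≈ 0.8325
Solve Spearman-Brown for n: n = 0.953(1 − 0.8325) / [0.8325(1 − 0.953)] = 4.0797
Required items = 4.0797 × 52 = 212.14, so 213 items.

213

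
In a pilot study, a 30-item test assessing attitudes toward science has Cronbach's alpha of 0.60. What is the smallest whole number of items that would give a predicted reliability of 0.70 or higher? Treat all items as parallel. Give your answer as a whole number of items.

47

Spearman-Brown solved for the length factor n:
n = r_target (1 − r_old) / [ r_old (1 − r_target) ]
n = [0.70 × 0.40] / [0.60 × 0.30]
n = 0.2800 / 0.1800 ≈ 1.5556
1.5556 × 30 = 46.67 → 47 items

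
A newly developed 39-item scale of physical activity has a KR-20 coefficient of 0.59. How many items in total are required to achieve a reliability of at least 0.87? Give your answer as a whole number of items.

182

Invert Spearman-Brown to solve for n:
n = r*(1 − r) / [ r (1 − r*) ]
n = [0.87 × 0.41] / [0.59 × 0.13]
n = 0.3567 / 0.0767 ≈ 4.6506
Items needed = n × 39 = 4.6506 × 39 ≈ 181.37 → round up to 182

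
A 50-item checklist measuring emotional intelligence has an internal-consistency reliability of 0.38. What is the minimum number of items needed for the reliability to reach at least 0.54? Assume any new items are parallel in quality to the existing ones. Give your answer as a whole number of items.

n = [0.54 × 0.62] / [0.38 × 0.46]
  = 0.3348 / 0.1748 = 1.9153
So the test needs 1.9153 × 50 ≈ 95.77 items; rounding up, 96.

96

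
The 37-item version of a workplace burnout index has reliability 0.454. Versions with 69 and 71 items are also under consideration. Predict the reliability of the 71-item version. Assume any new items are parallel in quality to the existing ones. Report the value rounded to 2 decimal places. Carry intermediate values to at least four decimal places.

Only the ratio of lengths matters: n = 71/37 = 1.9189
r_{71} = n·r / (1 + (n − 1)·r) = 0.8712 / 1.4172 ≈ 0.6147

0.61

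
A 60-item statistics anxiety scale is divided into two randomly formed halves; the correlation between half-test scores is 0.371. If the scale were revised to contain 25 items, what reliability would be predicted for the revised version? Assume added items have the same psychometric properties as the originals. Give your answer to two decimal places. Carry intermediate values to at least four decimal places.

0.33

Spearman-Brown correction (n = 2): r_full = 2·0.371/(1 + 0.371) = 0.5412
Length factor from 60 to 25 items: n = 25/60 = 0.4167
r_new = n·r_full / (1 + (n − 1)·r_full) = 0.2255 / 0.6843 ≈ 0.3295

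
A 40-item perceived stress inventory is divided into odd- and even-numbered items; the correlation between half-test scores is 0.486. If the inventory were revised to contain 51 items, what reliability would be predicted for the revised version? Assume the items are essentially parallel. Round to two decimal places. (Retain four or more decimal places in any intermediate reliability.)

First correct the split-half correlation to full-test reliability: r_full = 2 × 0.486 / (1 + 0.486) ≈ 0.6541
Length factor from 40 to 51 items: n = 51/40 = 1.2750
r_new = n·r_full / (1 + (n − 1)·r_full) = 0.8340 / 1.1799 ≈ 0.7068

0.71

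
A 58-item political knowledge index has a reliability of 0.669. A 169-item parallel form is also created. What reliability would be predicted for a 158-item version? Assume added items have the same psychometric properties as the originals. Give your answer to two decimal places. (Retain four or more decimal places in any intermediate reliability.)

0.85

The 169-item form is not needed; work directly from the 58-item form with n = 158/58 = 2.7241.
r_{158} = n·r / (1 + (n − 1)·r) = 1.8224 / 2.1534 ≈ 0.8463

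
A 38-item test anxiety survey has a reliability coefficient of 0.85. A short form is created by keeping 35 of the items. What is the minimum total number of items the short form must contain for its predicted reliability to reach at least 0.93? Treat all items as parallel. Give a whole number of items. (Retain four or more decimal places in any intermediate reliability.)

Short-form reliability: n = 35/38 = 0.9211; r_35 = n·r/(1+(n−1)r) ≈ 0.8392
Length factor from the short form to reach 0.93: n' = 0.93(1 − 0.8392) / [0.8392(1 − 0.93)] ≈ 2.5457
Total items = 2.5457 × 35 = 89.10, rounded up to 90.

90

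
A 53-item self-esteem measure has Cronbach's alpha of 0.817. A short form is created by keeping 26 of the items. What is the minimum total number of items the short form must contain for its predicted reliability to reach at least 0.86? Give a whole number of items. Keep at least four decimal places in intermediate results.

Short-form reliability: n = 26/53 = 0.4906; r_26 = n·r/(1+(n−1)r) ≈ 0.6865
Then solve for n' with r_old = 0.6865, r_target = 0.86: n' = 0.86(1 − 0.6865)/[0.6865(1 − 0.86)] = 2.8052
Total items = 2.8052 × 26 = 72.94, rounded up to 73.

73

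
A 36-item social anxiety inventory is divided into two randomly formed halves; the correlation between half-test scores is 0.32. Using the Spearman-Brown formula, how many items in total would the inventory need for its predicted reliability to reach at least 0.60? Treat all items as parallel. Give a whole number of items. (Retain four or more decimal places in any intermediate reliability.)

Corrected full-test reliability: r_full = 2 × 0.32 / (1 + 0.32) ≈ 0.4848
n = r_tgt(1 − r_full) / [r_full(1 − r_tgt)] = 0.60 × 0.5152 / (0.4848 × 0.40) ≈ 1.5941
Items = 1.5941 × 36 ≈ 57.39 → 58

58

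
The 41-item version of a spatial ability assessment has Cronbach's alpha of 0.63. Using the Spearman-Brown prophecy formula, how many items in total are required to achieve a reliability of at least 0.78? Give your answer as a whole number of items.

86

n = 0.78(1 − 0.63) / [0.63(1 − 0.78)]
n = 0.2886 / 0.1386 ≈ 2.0823
So the test needs 2.0823 × 41 ≈ 85.37 items; rounding up, 86.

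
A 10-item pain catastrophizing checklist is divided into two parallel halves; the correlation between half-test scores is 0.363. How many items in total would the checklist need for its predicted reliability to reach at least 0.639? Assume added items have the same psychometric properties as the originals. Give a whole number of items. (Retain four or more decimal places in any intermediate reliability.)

16

Corrected full-test reliability: r_full = 2 × 0.363 / (1 + 0.363) ≈ 0.5326
n = r_tgt(1 − r_full) / [r_full(1 − r_tgt)] = 0.639 × 0.4674 / (0.5326 × 0.361) ≈ 1.5534
Items = 1.5534 × 10 ≈ 15.53 → 16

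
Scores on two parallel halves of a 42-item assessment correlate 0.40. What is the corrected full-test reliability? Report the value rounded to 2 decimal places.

r_full = 2r_hh / (1 + r_hh) = 2 × 0.40 / (1 + 0.40)
       = 0.8000 / 1.4000 = 0.5714

0.57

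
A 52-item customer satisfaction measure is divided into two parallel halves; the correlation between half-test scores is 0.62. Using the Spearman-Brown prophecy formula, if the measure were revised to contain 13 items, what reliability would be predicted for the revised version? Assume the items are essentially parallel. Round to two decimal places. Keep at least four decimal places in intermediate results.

First correct the split-half correlation to full-test reliability: r_full = 2 × 0.62 / (1 + 0.62) ≈ 0.7654
Length factor from 52 to 13 items: n = 13/52 = 0.2500
r_new = n·r_full / (1 + (n − 1)·r_full) = 0.1913 / 0.4260 ≈ 0.4491

0.45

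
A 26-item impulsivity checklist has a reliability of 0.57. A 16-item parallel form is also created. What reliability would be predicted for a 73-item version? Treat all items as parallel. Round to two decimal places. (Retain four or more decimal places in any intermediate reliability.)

0.79

Only the ratio of lengths matters: n = 73/26 = 2.8077
r_{73} = n·r / (1 + (n − 1)·r) = 1.6004 / 2.0304 ≈ 0.7882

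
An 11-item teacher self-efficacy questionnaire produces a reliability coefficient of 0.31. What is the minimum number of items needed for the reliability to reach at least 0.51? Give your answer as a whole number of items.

26

Spearman-Brown solved for the length factor n:
n = r_target (1 − r_old) / [ r_old (1 − r_target) ]
n = 0.51(1 − 0.31) / [0.31(1 − 0.51)]
  = 0.3519 / 0.1519 = 2.3167
2.3167 × 11 = 25.48 → 26 items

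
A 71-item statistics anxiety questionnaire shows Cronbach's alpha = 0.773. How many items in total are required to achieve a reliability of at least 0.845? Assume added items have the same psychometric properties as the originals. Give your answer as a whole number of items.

Invert Spearman-Brown to solve for n:
n = r_target (1 − r_old) / [ r_old (1 − r_target) ]
n = [0.845 × 0.227] / [0.773 × 0.155]
n = 0.191815 / 0.119815 ≈ 1.6009
So the test needs 1.6009 × 71 ≈ 113.66 items; rounding up, 114.

114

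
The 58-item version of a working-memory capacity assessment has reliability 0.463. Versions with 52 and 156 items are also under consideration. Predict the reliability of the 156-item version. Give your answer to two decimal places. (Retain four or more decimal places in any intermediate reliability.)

Only the ratio of lengths matters: n = 156/58 = 2.6897
r_{156} = n·r / (1 + (n − 1)·r) = 1.2453 / 1.7823 ≈ 0.6987

0.70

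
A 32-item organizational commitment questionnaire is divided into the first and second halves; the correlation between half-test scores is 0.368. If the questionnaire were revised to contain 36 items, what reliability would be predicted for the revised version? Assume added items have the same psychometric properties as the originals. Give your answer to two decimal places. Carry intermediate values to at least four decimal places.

0.57

Full-test reliability from the split-half r: r_full = 2(0.368)/(1 + 0.368) = 0.5380
Then adjust to 36 items: n = 36/32 = 1.1250
r_new = n·r_full / (1 + (n − 1)·r_full) = 0.6053 / 1.0673 ≈ 0.5671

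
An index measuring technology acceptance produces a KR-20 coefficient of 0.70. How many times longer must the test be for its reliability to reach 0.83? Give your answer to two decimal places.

2.09

Invert Spearman-Brown to solve for n:
n = r*(1 − r) / [ r (1 − r*) ]
n = 0.83 × (1 − 0.70) / [ 0.70 × (1 − 0.83) ]
  = 0.2490 / 0.1190 = 2.0924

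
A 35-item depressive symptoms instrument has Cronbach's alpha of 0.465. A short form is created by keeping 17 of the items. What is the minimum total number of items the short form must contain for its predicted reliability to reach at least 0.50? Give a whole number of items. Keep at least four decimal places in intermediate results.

Short-form reliability: n = 17/35 = 0.4857; r_17 = n·r/(1+(n−1)r) ≈ 0.2968
Then solve for n' with r_old = 0.2968, r_target = 0.50: n' = 0.50(1 − 0.2968)/[0.2968(1 − 0.50)] = 2.3693
Total items = 2.3693 × 17 = 40.28, rounded up to 41.

41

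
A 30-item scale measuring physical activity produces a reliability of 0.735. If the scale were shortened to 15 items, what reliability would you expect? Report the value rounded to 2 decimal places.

0.58

The new length is 15/30 = 0.5 times the old.
r_new = 0.5·0.735 / [1 + (0.5 − 1)·0.735]
r_new = 0.3675 / 0.6325 ≈ 0.5810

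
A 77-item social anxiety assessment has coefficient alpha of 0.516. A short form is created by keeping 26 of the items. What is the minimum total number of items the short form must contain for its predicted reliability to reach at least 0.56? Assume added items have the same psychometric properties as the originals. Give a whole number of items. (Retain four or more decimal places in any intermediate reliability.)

92

Short-form reliability: n = 26/77 = 0.3377; r_26 = n·r/(1+(n−1)r) ≈ 0.2647
Length factor from the short form to reach 0.56: n' = 0.56(1 − 0.2647) / [0.2647(1 − 0.56)] ≈ 3.5355
Total items = 3.5355 × 26 = 91.92, rounded up to 92.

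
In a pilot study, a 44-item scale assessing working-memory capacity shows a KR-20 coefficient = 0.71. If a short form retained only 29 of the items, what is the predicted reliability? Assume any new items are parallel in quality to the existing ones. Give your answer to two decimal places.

n = 29/44 = 0.6591
r_new = (0.6591 × 0.71) / (1 + (0.6591 − 1) × 0.71)
r_new = 0.4680 / 0.7580 ≈ 0.6174

0.62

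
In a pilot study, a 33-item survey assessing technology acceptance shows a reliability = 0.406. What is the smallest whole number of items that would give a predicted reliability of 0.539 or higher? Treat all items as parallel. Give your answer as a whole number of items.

n = 0.539 × (1 − 0.406) / [ 0.406 × (1 − 0.539) ]
  = 0.320166 / 0.187166 = 1.7106
1.7106 × 33 = 56.45 → 57 items

57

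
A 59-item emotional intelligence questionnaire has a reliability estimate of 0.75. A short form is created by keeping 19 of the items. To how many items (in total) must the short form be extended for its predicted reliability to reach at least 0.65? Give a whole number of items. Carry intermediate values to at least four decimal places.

37

Short-form reliability: n = 19/59 = 0.3220; r_19 = n·r/(1+(n−1)r) ≈ 0.4914
Then solve for n' with r_old = 0.4914, r_target = 0.65: n' = 0.65(1 − 0.4914)/[0.4914(1 − 0.65)] = 1.9221
Total items = 1.9221 × 19 = 36.52, rounded up to 37.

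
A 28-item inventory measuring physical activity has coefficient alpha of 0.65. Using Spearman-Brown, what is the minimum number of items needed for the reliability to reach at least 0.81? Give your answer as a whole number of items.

65

Rearranging the Spearman-Brown formula for n,
n = r_target (1 − r_old) / [ r_old (1 − r_target) ]
n = 0.81 × (1 − 0.65) / [ 0.65 × (1 − 0.81) ]
  = 0.2835 / 0.1235 = 2.2955
So the test needs 2.2955 × 28 ≈ 64.27 items; rounding up, 65.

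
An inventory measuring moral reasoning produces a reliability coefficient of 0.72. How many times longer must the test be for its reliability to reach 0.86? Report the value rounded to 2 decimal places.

Spearman-Brown solved for the length factor n:
n = r_target (1 − r_old) / [ r_old (1 − r_target) ]
n = [0.86 × 0.28] / [0.72 × 0.14]
  = 0.2408 / 0.1008 = 2.3889

2.39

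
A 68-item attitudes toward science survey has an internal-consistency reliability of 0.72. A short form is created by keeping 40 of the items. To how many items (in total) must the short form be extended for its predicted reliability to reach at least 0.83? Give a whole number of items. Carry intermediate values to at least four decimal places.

130

First, r for the 40-item form: n = 40/68 = 0.5882, so r_40 = 0.5882·0.72/(1 + (0.5882 − 1)·0.72) = 0.6020
Length factor from the short form to reach 0.83: n' = 0.83(1 − 0.6020) / [0.6020(1 − 0.83)] ≈ 3.2279
Total items = 3.2279 × 40 = 129.12, rounded up to 130.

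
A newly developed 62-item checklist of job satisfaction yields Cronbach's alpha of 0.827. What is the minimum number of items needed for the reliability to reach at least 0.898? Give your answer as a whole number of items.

Rearranging the Spearman-Brown formula for n,
n = r*(1 − r) / [ r (1 − r*) ]
n = 0.898(1 − 0.827) / [0.827(1 − 0.898)]
n = 0.155354 / 0.084354 ≈ 1.8417
1.8417 × 62 = 114.19 → 115 items

115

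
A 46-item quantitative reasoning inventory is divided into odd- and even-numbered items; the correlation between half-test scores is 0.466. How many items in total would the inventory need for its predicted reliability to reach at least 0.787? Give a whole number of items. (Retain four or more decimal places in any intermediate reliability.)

Corrected full-test reliability: r_full = 2 × 0.466 / (1 + 0.466) ≈ 0.6357
Solve Spearman-Brown for n: n = 0.787(1 − 0.6357) / [0.6357(1 − 0.787)] = 2.1174
Required items = 2.1174 × 46 = 97.40, so 98 items.

98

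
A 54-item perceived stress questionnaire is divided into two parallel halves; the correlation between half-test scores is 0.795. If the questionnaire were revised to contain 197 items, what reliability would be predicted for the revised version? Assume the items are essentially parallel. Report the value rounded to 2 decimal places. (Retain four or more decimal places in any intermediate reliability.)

Full-test reliability from the split-half r: r_full = 2(0.795)/(1 + 0.795) = 0.8858
Then adjust to 197 items: n = 197/54 = 3.6481
r_new = n·r_full / (1 + (n − 1)·r_full) = 3.2315 / 3.3457 ≈ 0.9659

0.97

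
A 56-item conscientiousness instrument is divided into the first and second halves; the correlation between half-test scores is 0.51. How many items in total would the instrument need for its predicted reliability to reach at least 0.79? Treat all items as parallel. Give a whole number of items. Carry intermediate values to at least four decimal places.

r_full = 2(0.51)/(1 + 0.51) = 0.6755
n = r_tgt(1 − r_full) / [r_full(1 − r_tgt)] = 0.79 × 0.3245 / (0.6755 × 0.21) ≈ 1.8072
Items = 1.8072 × 56 ≈ 101.20 → 102

102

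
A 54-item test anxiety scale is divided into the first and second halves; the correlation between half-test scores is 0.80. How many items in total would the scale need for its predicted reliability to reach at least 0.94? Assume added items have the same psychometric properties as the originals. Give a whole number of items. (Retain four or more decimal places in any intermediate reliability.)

106

Corrected full-test reliability: r_full = 2 × 0.80 / (1 + 0.80) ≈ 0.8889
Solve Spearman-Brown for n: n = 0.94(1 − 0.8889) / [0.8889(1 − 0.94)] = 1.9581
Required items = 1.9581 × 54 = 105.74, so 106 items.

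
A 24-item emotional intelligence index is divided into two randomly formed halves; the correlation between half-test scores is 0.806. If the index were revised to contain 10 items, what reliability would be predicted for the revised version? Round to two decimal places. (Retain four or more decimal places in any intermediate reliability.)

0.78

Spearman-Brown correction (n = 2): r_full = 2·0.806/(1 + 0.806) = 0.8926
Length factor from 24 to 10 items: n = 10/24 = 0.4167
r_new = n·r_full / (1 + (n − 1)·r_full) = 0.3719 / 0.4793 ≈ 0.7759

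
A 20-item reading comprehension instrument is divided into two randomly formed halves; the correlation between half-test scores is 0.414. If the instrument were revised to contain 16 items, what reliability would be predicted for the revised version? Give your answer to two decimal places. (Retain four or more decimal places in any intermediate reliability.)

0.53

Spearman-Brown correction (n = 2): r_full = 2·0.414/(1 + 0.414) = 0.5856
Then adjust to 16 items: n = 16/20 = 0.8000
r_new = n·r_full / (1 + (n − 1)·r_full) = 0.4685 / 0.8829 ≈ 0.5306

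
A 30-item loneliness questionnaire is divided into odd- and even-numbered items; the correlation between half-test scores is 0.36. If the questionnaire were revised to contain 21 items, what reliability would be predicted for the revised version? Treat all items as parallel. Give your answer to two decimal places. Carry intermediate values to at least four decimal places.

Full-test reliability from the split-half r: r_full = 2(0.36)/(1 + 0.36) = 0.5294
Then adjust to 21 items: n = 21/30 = 0.7000
r_new = n·r_full / (1 + (n − 1)·r_full) = 0.3706 / 0.8412 ≈ 0.4406

0.44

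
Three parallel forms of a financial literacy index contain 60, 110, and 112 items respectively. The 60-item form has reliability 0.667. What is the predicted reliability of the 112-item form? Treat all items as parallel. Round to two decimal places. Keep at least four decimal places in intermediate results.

0.79

The 110-item form is not needed; work directly from the 60-item form with n = 112/60 = 1.8667.
r_{112} = n·r / (1 + (n − 1)·r) = 1.2451 / 1.5781 ≈ 0.7890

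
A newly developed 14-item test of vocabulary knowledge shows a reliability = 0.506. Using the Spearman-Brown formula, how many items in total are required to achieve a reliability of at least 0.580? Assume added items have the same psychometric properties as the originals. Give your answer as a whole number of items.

Invert Spearman-Brown to solve for n:
n = r*(1 − r) / [ r (1 − r*) ]
n = 0.580 × (1 − 0.506) / [ 0.506 × (1 − 0.580) ]
  = 0.286520 / 0.212520 = 1.3482
Items needed = n × 14 = 1.3482 × 14 ≈ 18.87 → round up to 19

19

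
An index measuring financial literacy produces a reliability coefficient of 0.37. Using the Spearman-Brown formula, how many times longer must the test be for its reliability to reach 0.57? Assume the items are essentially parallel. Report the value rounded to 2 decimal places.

Rearranging the Spearman-Brown formula for n,
n = r*(1 − r) / [ r (1 − r*) ]
n = 0.57 × (1 − 0.37) / [ 0.37 × (1 − 0.57) ]
n = 0.3591 / 0.1591 ≈ 2.2571

2.26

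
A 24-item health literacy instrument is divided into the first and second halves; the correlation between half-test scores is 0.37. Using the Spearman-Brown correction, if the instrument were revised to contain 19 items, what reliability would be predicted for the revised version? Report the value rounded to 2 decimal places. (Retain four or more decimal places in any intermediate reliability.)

First correct the split-half correlation to full-test reliability: r_full = 2 × 0.37 / (1 + 0.37) ≈ 0.5401
Then adjust to 19 items: n = 19/24 = 0.7917
r_new = n·r_full / (1 + (n − 1)·r_full) = 0.4276 / 0.8875 ≈ 0.4818

0.48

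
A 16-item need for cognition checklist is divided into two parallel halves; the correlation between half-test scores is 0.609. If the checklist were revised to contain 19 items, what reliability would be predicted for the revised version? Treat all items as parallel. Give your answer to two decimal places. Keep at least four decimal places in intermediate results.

0.79

Full-test reliability from the split-half r: r_full = 2(0.609)/(1 + 0.609) = 0.7570
Then adjust to 19 items: n = 19/16 = 1.1875
r_new = n·r_full / (1 + (n − 1)·r_full) = 0.8989 / 1.1419 ≈ 0.7872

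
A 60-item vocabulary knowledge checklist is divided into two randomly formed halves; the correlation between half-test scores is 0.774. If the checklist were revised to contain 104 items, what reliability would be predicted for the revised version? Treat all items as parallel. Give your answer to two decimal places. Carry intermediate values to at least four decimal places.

First correct the split-half correlation to full-test reliability: r_full = 2 × 0.774 / (1 + 0.774) ≈ 0.8726
Then adjust to 104 items: n = 104/60 = 1.7333
r_new = n·r_full / (1 + (n − 1)·r_full) = 1.5125 / 1.6399 ≈ 0.9223

0.92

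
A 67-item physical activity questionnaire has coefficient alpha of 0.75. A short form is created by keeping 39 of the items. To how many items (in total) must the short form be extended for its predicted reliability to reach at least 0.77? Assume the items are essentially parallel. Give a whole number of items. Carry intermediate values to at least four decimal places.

75

First, r for the 39-item form: n = 39/67 = 0.5821, so r_39 = 0.5821·0.75/(1 + (0.5821 − 1)·0.75) = 0.6359
Length factor from the short form to reach 0.77: n' = 0.77(1 − 0.6359) / [0.6359(1 − 0.77)] ≈ 1.9169
Total items = 1.9169 × 39 = 74.76, rounded up to 75.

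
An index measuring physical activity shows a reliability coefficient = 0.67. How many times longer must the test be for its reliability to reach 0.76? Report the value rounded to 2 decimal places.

n = 0.76(1 − 0.67) / [0.67(1 − 0.76)]
  = 0.2508 / 0.1608 = 1.5597

1.56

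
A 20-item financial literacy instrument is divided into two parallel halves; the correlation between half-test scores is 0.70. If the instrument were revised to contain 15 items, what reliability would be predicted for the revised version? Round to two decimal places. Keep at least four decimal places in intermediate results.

0.78

Full-test reliability from the split-half r: r_full = 2(0.70)/(1 + 0.70) = 0.8235
Then adjust to 15 items: n = 15/20 = 0.7500
r_new = n·r_full / (1 + (n − 1)·r_full) = 0.6176 / 0.7941 ≈ 0.7777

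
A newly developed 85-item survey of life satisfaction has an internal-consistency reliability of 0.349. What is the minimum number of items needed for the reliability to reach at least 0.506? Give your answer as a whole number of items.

163

Rearranging the Spearman-Brown formula for n,
n = r_target (1 − r_old) / [ r_old (1 − r_target) ]
n = [0.506 × 0.651] / [0.349 × 0.494]
  = 0.329406 / 0.172406 = 1.9106
1.9106 × 85 = 162.40 → 163 items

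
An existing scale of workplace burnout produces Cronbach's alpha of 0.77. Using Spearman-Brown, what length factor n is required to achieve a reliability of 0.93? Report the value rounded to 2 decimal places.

Rearranging the Spearman-Brown formula for n,
n = r*(1 − r) / [ r (1 − r*) ]
n = 0.93(1 − 0.77) / [0.77(1 − 0.93)]
n = 0.2139 / 0.0539 ≈ 3.9685

3.97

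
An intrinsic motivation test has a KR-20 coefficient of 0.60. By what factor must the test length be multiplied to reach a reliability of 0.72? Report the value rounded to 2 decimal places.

1.71

n = 0.72 × (1 − 0.60) / [ 0.60 × (1 − 0.72) ]
  = 0.2880 / 0.1680 = 1.7143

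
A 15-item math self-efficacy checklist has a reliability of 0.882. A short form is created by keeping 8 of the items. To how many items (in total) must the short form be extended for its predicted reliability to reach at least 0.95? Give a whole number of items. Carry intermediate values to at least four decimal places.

39

First, r for the 8-item form: n = 8/15 = 0.5333, so r_8 = 0.5333·0.882/(1 + (0.5333 − 1)·0.882) = 0.7994
Then solve for n' with r_old = 0.7994, r_target = 0.95: n' = 0.95(1 − 0.7994)/[0.7994(1 − 0.95)] = 4.7678
Items = 4.7678 × 8 ≈ 38.14 → 39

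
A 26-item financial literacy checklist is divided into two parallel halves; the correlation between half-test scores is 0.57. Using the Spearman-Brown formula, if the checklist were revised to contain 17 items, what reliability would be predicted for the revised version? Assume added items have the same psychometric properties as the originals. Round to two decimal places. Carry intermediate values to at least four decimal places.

0.63

Full-test reliability from the split-half r: r_full = 2(0.57)/(1 + 0.57) = 0.7261
Length factor from 26 to 17 items: n = 17/26 = 0.6538
r_new = n·r_full / (1 + (n − 1)·r_full) = 0.4747 / 0.7486 ≈ 0.6341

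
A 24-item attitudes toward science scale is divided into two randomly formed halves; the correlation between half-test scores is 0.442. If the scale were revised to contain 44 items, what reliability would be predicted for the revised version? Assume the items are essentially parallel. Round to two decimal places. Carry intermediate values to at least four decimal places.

0.74

First correct the split-half correlation to full-test reliability: r_full = 2 × 0.442 / (1 + 0.442) ≈ 0.6130
Then adjust to 44 items: n = 44/24 = 1.8333
r_new = n·r_full / (1 + (n − 1)·r_full) = 1.1238 / 1.5108 ≈ 0.7438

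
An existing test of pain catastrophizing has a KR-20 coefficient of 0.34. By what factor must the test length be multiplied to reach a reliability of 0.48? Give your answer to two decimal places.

1.79

Rearranging the Spearman-Brown formula for n,
n = r*(1 − r) / [ r (1 − r*) ]
n = 0.48(1 − 0.34) / [0.34(1 − 0.48)]
n = 0.3168 / 0.1768 ≈ 1.7919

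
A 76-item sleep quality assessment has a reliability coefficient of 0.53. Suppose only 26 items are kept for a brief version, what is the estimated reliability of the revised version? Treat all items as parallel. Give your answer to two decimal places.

Length ratio n = 26/76 = 0.3421
r_new = 0.3421·0.53 / [1 + (0.3421 − 1)·0.53]
r_new = 0.1813 / 0.6513 ≈ 0.2784

0.28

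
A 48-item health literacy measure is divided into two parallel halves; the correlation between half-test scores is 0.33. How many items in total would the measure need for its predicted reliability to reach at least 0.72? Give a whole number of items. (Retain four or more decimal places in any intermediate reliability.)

126

r_full = 2(0.33)/(1 + 0.33) = 0.4962
n = r_tgt(1 − r_full) / [r_full(1 − r_tgt)] = 0.72 × 0.5038 / (0.4962 × 0.28) ≈ 2.6108
Required items = 2.6108 × 48 = 125.32, so 126 items.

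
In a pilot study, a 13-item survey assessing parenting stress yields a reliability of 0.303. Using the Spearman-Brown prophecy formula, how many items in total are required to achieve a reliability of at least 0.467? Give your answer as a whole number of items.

27

Invert Spearman-Brown to solve for n:
n = r_target (1 − r_old) / [ r_old (1 − r_target) ]
n = 0.467 × (1 − 0.303) / [ 0.303 × (1 − 0.467) ]
n = 0.325499 / 0.161499 ≈ 2.0155
So the test needs 2.0155 × 13 ≈ 26.20 items; rounding up, 27.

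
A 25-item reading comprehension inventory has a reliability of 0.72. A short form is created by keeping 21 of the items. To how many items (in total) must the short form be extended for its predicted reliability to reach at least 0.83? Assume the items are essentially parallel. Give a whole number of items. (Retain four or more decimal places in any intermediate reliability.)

48

First, r for the 21-item form: n = 21/25 = 0.8400, so r_21 = 0.8400·0.72/(1 + (0.8400 − 1)·0.72) = 0.6835
Length factor from the short form to reach 0.83: n' = 0.83(1 − 0.6835) / [0.6835(1 − 0.83)] ≈ 2.2608
Total items = 2.2608 × 21 = 47.48, rounded up to 48.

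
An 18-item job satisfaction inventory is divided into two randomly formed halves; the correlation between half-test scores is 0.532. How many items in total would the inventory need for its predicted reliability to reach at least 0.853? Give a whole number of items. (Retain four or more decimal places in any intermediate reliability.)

Corrected full-test reliability: r_full = 2 × 0.532 / (1 + 0.532) ≈ 0.6945
n = r_tgt(1 − r_full) / [r_full(1 − r_tgt)] = 0.853 × 0.3055 / (0.6945 × 0.147) ≈ 2.5525
Required items = 2.5525 × 18 = 45.95, so 46 items.

46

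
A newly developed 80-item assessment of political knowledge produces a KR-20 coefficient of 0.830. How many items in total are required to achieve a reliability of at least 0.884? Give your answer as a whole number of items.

125

Rearranging the Spearman-Brown formula for n,
n = r*(1 − r) / [ r (1 − r*) ]
n = 0.884(1 − 0.830) / [0.830(1 − 0.884)]
  = 0.150280 / 0.096280 = 1.5609
Items needed = n × 80 = 1.5609 × 80 ≈ 124.87 → round up to 125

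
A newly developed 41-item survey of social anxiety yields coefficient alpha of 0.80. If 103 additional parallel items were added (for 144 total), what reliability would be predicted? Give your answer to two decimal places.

0.93

The new length is 144/41 = 3.5122 times the old.
r_new = 3.5122·0.80 / [1 + (3.5122 − 1)·0.80]
     = 2.8098 / 3.0098 = 0.9336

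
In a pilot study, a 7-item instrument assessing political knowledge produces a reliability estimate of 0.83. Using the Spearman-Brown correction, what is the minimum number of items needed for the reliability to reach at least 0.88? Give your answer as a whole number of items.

11

n = [0.88 × 0.17] / [0.83 × 0.12]
  = 0.1496 / 0.0996 = 1.5020
Items needed = n × 7 = 1.5020 × 7 ≈ 10.51 → round up to 11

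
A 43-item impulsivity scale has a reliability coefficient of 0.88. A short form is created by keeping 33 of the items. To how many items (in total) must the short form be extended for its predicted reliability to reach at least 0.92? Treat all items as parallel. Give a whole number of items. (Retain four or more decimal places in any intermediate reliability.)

First, r for the 33-item form: n = 33/43 = 0.7674, so r_33 = 0.7674·0.88/(1 + (0.7674 − 1)·0.88) = 0.8491
Then solve for n' with r_old = 0.8491, r_target = 0.92: n' = 0.92(1 − 0.8491)/[0.8491(1 − 0.92)] = 2.0438
Items = 2.0438 × 33 ≈ 67.45 → 68

68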